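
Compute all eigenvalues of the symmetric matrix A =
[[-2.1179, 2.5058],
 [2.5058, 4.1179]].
sigma(A) ≈ {-3, 5}

A is real symmetric, so its spectrum consists of real eigenvalues. Expanding the characteristic polynomial of the displayed matrix gives
  det(λ I - A) = p(λ) = λ^2 + (-2)λ + (-15).
Solving p(λ) = 0 yields eigenvalues ≈ -3, 5. (A is shown rounded to 4 decimals, so these recover the underlying integer eigenvalues to within that precision.)
Verification: the trace of A = 2 equals the sum of eigenvalues 2, and det(A) ≈ -15.0003 matches the eigenvalue product -15.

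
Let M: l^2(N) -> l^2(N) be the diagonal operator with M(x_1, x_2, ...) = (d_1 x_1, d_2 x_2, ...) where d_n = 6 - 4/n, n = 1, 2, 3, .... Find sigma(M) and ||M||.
sigma(M) = {6 - 4/n : n ≥ 1} ∪ {6}; ||M|| = 6

A bounded diagonal operator on l^2 with diagonal entries d_n has spectrum equal to the closure of {d_n : n ≥ 1}: every d_n is an eigenvalue (with eigenvector e_n), so {d_n} ⊂ sigma(M); the spectrum is closed, so its closure is too; and for lambda not in the closure, (M - lambda I) has bounded inverse (the diagonal entries 1/(d_n - lambda) are bounded). For our sequence d_n = 6 - 4/n, n = 1, 2, 3, ...:
  - {d_n} = {6 - 4/n : n ≥ 1}; the only limit point is 6
  - closure = {6 - 4/n : n ≥ 1} ∪ {6}
For the norm: a diagonal operator has ||M|| = sup_n |d_n|. Here d_n = 6 - 4/n increases monotonically from d_1 = 2 toward 6, with all terms in [2, 6); so sup_n |d_n| = 6 (the supremum is the limit, not attained). So ||M|| = 6.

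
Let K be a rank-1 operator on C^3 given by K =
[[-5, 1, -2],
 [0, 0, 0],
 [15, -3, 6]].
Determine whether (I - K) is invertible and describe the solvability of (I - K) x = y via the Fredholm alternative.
(I - K) is singular (det(I - K) = 0, i.e. 1 ∈ sigma(K)). (I - K) x = y is solvable iff y ⊥ ker((I - K)^*) = span{(-5, 1, -2)}, i.e. iff -5y_1 + y_2 - 2y_3 = 0. When solvable, the solutions are x = y + c·(1, 0, -3), c arbitrary (ker(I - K) = span{(1, 0, -3)}, dimension 1).

K has rank 1, so it is an outer product K = u v^T: every row of K is a multiple of one row vector. Reading off the entries, u = (1, 0, -3) and v = (-5, 1, -2) (row i of K equals u_i·v^T). A rank-one matrix u v^T satisfies K u = u (v·u) and kills the (2)-dimensional subspace v^⊥, so its characteristic polynomial is lambda^2 (lambda - v·u) with v·u = tr K = 1. Hence the eigenvalues of I - K are 1 (multiplicity 2) and 1 - (1) = 0, so det(I - K) = 0. (Direct check: I - K =
[[6, -1, 2],
 [0, 1, 0],
 [-15, 3, -5]]
has determinant 0.) So 1 is an eigenvalue of K and (I - K) is not invertible. The finite-dimensional Fredholm alternative says: either (I - K) is invertible, or ker(I - K) ≠ {0} and then range(I - K) = ker((I - K)^*)^⊥, with dim ker(I - K) = dim ker((I - K)^*). We are in the second case, so we need both kernels. Kernel of I - K: (I - K) u = u - u (v·u) = u - u = 0, so ker(I - K) = span{u} = span{(1, 0, -3)} (it is exactly 1-dimensional because rank(I - K) = 2). Kernel of the adjoint: K is real, so (I - K)^* = I - K^T = I - v u^T, and (I - v u^T) v = v - v (u·v) = 0; hence ker((I - K)^*) = span{v} = span{(-5, 1, -2)}. Therefore (I - K) x = y is solvable iff <y, v> = 0, i.e. iff -5y_1 + y_2 - 2y_3 = 0. When this holds, K y = u (v·y) = 0, so (I - K) y = y and x = y is a particular solution; the full solution set is the line x = y + c·u = y + c·(1, 0, -3), c ∈ C.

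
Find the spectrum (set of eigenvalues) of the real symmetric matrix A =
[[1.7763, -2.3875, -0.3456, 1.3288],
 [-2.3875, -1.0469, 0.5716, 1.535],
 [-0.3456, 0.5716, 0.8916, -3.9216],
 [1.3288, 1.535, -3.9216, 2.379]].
sigma(A) ≈ {-4, -1, 3, 6}

A is real symmetric, so its spectrum consists of real eigenvalues. Expanding the characteristic polynomial of the displayed matrix gives
  det(λ I - A) = p(λ) = λ^4 + (-4)λ^3 + (-23)λ^2 + (54)λ + (72).
Solving p(λ) = 0 yields eigenvalues ≈ -4, -1, 3, 6. (A is shown rounded to 4 decimals, so these recover the underlying integer eigenvalues to within that precision.)
Verification: the trace of A = 4 equals the sum of eigenvalues 4, and det(A) ≈ 72.0000 matches the eigenvalue product 72.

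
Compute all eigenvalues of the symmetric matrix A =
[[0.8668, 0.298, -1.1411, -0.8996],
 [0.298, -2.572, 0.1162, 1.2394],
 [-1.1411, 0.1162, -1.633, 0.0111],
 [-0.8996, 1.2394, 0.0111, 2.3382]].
sigma(A) ≈ {-3, -2, 1, 3}

A is real symmetric, so its spectrum consists of real eigenvalues. Expanding the characteristic polynomial of the displayed matrix gives
  det(λ I - A) = p(λ) = λ^4 + (1)λ^3 + (-11)λ^2 + (-9)λ + (18).
Solving p(λ) = 0 yields eigenvalues ≈ -3, -2, 1, 3. (A is shown rounded to 4 decimals, so these recover the underlying integer eigenvalues to within that precision.)
Verification: the trace of A = -1 equals the sum of eigenvalues -1, and det(A) ≈ 18.0005 matches the eigenvalue product 18.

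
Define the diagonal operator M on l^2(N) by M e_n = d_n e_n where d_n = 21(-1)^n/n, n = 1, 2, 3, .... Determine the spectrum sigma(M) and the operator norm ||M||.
sigma(M) = {21(-1)^n/n : n ≥ 1} ∪ {0}; ||M|| = 21

A bounded diagonal operator on l^2 with diagonal entries d_n has spectrum equal to the closure of {d_n : n ≥ 1}: every d_n is an eigenvalue (with eigenvector e_n), so {d_n} ⊂ sigma(M); the spectrum is closed, so its closure is too; and for lambda not in the closure, (M - lambda I) has bounded inverse (the diagonal entries 1/(d_n - lambda) are bounded). For our sequence d_n = 21(-1)^n/n, n = 1, 2, 3, ...:
  - {d_n} = {21(-1)^n/n : n ≥ 1}; the only limit point is 0
  - closure = {21(-1)^n/n : n ≥ 1} ∪ {0}
For the norm: a diagonal operator has ||M|| = sup_n |d_n|. Here |d_n| = 21/n is decreasing, so sup_n |d_n| = |d_1| = 21. So ||M|| = 21.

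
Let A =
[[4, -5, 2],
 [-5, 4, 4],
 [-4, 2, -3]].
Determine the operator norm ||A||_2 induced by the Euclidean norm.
||A||_2 = sqrt((102 + sqrt(9360))/2) ≈ 9.9686 (= sqrt(largest eigenvalue of A^T A))

||A||_2 = sigma_max(A) = sqrt(lambda_max(A^T A)). Form the symmetric matrix M = A^T A =
[[57, -48, 0],
 [-48, 45, 0],
 [0, 0, 29]].
Its characteristic polynomial (trace, sum of principal 2x2 minors, determinant of M give the coefficients) is
  p(λ) = det(λ I - M) = λ^3 - 131λ^2 + 3219λ - 7569.
By the rational root theorem any rational root is an integer divisor of 7569. Testing λ = 29: p(29) = 24389 - 110171 + 93351 - 7569 = 0, so λ = 29 is a root. Dividing out (λ - 29) leaves p(λ) = (λ - 29)(λ^2 - 102λ + 261). For λ^2 - 102λ + 261 the discriminant is 9360. It is nonnegative but not a perfect square, so the roots are real and irrational: λ = (102 ± sqrt(9360))/2 ≈ 99.3735, 2.6265.
So the eigenvalues of A^T A are ≈ 2.6265, 29, 99.3735 (all ≥ 0, as they must be for A^T A). The largest is λ_max = (102 + sqrt(9360))/2 ≈ 99.3735, hence ||A||_2 = sqrt(λ_max) = sqrt((102 + sqrt(9360))/2) ≈ 9.9686.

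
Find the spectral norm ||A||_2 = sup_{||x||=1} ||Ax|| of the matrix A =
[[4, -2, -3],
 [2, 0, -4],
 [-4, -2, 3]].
||A||_2 = sqrt((70 + sqrt(4100))/2) ≈ 8.1863 (= sqrt(largest eigenvalue of A^T A))

||A||_2 = sigma_max(A) = sqrt(lambda_max(A^T A)). Form the symmetric matrix M = A^T A =
[[36, 0, -32],
 [0, 8, 0],
 [-32, 0, 34]].
Its characteristic polynomial (trace, sum of principal 2x2 minors, determinant of M give the coefficients) is
  p(λ) = det(λ I - M) = λ^3 - 78λ^2 + 760λ - 1600.
By the rational root theorem any rational root is an integer divisor of 1600. Testing λ = 8: p(8) = 512 - 4992 + 6080 - 1600 = 0, so λ = 8 is a root. Dividing out (λ - 8) leaves p(λ) = (λ - 8)(λ^2 - 70λ + 200). For λ^2 - 70λ + 200 the discriminant is 4100. It is nonnegative but not a perfect square, so the roots are real and irrational: λ = (70 ± sqrt(4100))/2 ≈ 67.0156, 2.9844.
So the eigenvalues of A^T A are ≈ 2.9844, 8, 67.0156 (all ≥ 0, as they must be for A^T A). The largest is λ_max = (70 + sqrt(4100))/2 ≈ 67.0156, hence ||A||_2 = sqrt(λ_max) = sqrt((70 + sqrt(4100))/2) ≈ 8.1863.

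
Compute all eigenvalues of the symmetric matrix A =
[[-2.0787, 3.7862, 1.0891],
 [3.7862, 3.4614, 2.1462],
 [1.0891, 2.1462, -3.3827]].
sigma(A) ≈ {-4, 6} (-4 with multiplicity 2)

A is real symmetric, so its spectrum consists of real eigenvalues. Expanding the characteristic polynomial of the displayed matrix gives
  det(λ I - A) = p(λ) = λ^3 + (2)λ^2 + (-32)λ + (-96).
Solving p(λ) = 0 yields eigenvalues ≈ -4, -4, 6. (A is shown rounded to 4 decimals, so these recover the underlying integer eigenvalues to within that precision.)
Verification: the trace of A = -2 equals the sum of eigenvalues -2, and det(A) ≈ 96.0004 matches the eigenvalue product 96.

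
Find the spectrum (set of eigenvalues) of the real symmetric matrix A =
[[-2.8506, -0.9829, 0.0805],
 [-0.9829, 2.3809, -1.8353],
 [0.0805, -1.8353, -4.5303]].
sigma(A) ≈ {-5, -3, 3}

A is real symmetric, so its spectrum consists of real eigenvalues. Expanding the characteristic polynomial of the displayed matrix gives
  det(λ I - A) = p(λ) = λ^3 + (5)λ^2 + (-9)λ + (-45).
Solving p(λ) = 0 yields eigenvalues ≈ -5, -3, 3. (A is shown rounded to 4 decimals, so these recover the underlying integer eigenvalues to within that precision.)
Verification: the trace of A = -5 equals the sum of eigenvalues -5, and det(A) ≈ 45.0006 matches the eigenvalue product 45.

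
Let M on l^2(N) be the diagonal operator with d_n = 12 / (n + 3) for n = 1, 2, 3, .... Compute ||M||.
||M|| = 3 (attained at n = 1)

For M diagonal, ||M|| = sup_n |d_n| = sup_n 12/(n + 3). This is positive and strictly decreasing in n, so the supremum is attained at n = 1: d_1 = 12/(1 + 3) = 3. Hence ||M|| = 3.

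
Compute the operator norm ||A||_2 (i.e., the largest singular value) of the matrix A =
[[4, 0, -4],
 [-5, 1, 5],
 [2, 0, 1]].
||A||_2 ≈ 9.118 (= sqrt(largest eigenvalue of A^T A))

||A||_2 = sigma_max(A) = sqrt(lambda_max(A^T A)). Form the symmetric matrix M = A^T A =
[[45, -5, -39],
 [-5, 1, 5],
 [-39, 5, 42]].
Its characteristic polynomial (trace, sum of principal 2x2 minors, determinant of M give the coefficients) is
  p(λ) = det(λ I - M) = λ^3 - 88λ^2 + 406λ - 144.
No integer candidate from the rational root theorem (±divisors of 144) is a root, so the roots are irrational. The cubic discriminant is Δ = 708315552 > 0, so there are three distinct real roots. p(0) = -144 and p(1) = 175 have opposite signs, so a root lies in (0, 1); Newton's method refines it to λ ≈ 0.387. p(4) = 136 and p(5) = -189 have opposite signs, so a root lies in (4, 5); Newton's method refines it to λ ≈ 4.4757. p(83) = -891 and p(84) = 5736 have opposite signs, so a root lies in (83, 84); Newton's method refines it to λ ≈ 83.1373. Check (Vieta): the three roots sum to 88, matching tr M = 88.
So the eigenvalues of A^T A are ≈ 0.387, 4.4757, 83.1373 (all ≥ 0, as they must be for A^T A). The largest is λ_max ≈ 83.1373, hence ||A||_2 = sqrt(λ_max) ≈ 9.118.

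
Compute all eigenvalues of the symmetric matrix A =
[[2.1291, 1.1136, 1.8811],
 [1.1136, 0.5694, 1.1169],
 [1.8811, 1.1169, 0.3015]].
sigma(A) ≈ {-1, 0, 4}

A is real symmetric, so its spectrum consists of real eigenvalues. Expanding the characteristic polynomial of the displayed matrix gives
  det(λ I - A) = p(λ) = λ^3 + (-3)λ^2 + (-4)λ + (0).
Solving p(λ) = 0 yields eigenvalues ≈ -1, 0, 4. (A is shown rounded to 4 decimals, so these recover the underlying integer eigenvalues to within that precision.)
Verification: the trace of A = 3 equals the sum of eigenvalues 3, and det(A) ≈ 0.0001 matches the eigenvalue product 0.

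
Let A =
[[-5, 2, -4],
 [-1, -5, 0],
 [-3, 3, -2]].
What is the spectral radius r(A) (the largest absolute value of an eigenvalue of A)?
r(A) ≈ 6.3661

The eigenvalues of A are the roots of its characteristic polynomial. With M = A (coefficients from the trace, the sum of principal 2x2 minors, and det A):
  p(λ) = det(λ I - M) = λ^3 + 12λ^2 + 35λ - 18.
No integer candidate from the rational root theorem (±divisors of 18) is a root, so the roots are irrational. The cubic discriminant is Δ = -15512 < 0, so there is one real root and a complex-conjugate pair. p(0) = -18 and p(1) = 30 have opposite signs, so a root lies in (0, 1); Newton's method refines it to λ ≈ 0.4441. Dividing out (λ - (0.4441)) leaves approximately λ^2 + 12.4441λ + 40.527. For λ^2 + 12.4441λ + 40.527 the discriminant is -7.2514. It is negative, so the remaining roots are the complex-conjugate pair λ ≈ -6.2221 ± 1.3464i. Their product equals the constant term, so |λ|^2 ≈ 40.527 and |λ| ≈ 6.3661.
Thus the eigenvalues (to 4 decimals) are 0.4441 (modulus 0.4441); -6.2221 ± 1.3464i (modulus 6.3661). The spectral radius is the largest modulus: r(A) ≈ 6.3661. (Cross-check: r(A) ≤ ||A||_2 ≈ 8.2217; equality holds whenever A is normal, though it can also hold for some non-normal A.)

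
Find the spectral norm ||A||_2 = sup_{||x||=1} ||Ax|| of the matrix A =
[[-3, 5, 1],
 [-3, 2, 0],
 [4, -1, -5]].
||A||_2 ≈ 8.3733 (= sqrt(largest eigenvalue of A^T A))

||A||_2 = sigma_max(A) = sqrt(lambda_max(A^T A)). Form the symmetric matrix M = A^T A =
[[34, -25, -23],
 [-25, 30, 10],
 [-23, 10, 26]].
Its characteristic polynomial (trace, sum of principal 2x2 minors, determinant of M give the coefficients) is
  p(λ) = det(λ I - M) = λ^3 - 90λ^2 + 1430λ - 2500.
No integer candidate from the rational root theorem (±divisors of 2500) is a root, so the roots are irrational. The cubic discriminant is Δ = 3199612000 > 0, so there are three distinct real roots. p(1) = -1159 and p(2) = 8 have opposite signs, so a root lies in (1, 2); Newton's method refines it to λ ≈ 1.9926. p(17) = 713 and p(18) = -88 have opposite signs, so a root lies in (17, 18); Newton's method refines it to λ ≈ 17.8945. p(70) = -400 and p(71) = 3251 have opposite signs, so a root lies in (70, 71); Newton's method refines it to λ ≈ 70.1129. Check (Vieta): the three roots sum to 90, matching tr M = 90.
So the eigenvalues of A^T A are ≈ 1.9926, 17.8945, 70.1129 (all ≥ 0, as they must be for A^T A). The largest is λ_max ≈ 70.1129, hence ||A||_2 = sqrt(λ_max) ≈ 8.3733.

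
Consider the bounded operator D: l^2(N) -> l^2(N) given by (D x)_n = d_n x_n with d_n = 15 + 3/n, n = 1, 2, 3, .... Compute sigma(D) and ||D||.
sigma(D) = {15 + 3/n : n ≥ 1} ∪ {15}; ||D|| = 18

A bounded diagonal operator on l^2 with diagonal entries d_n has spectrum equal to the closure of {d_n : n ≥ 1}: every d_n is an eigenvalue (with eigenvector e_n), so {d_n} ⊂ sigma(D); the spectrum is closed, so its closure is too; and for lambda not in the closure, (D - lambda I) has bounded inverse (the diagonal entries 1/(d_n - lambda) are bounded). For our sequence d_n = 15 + 3/n, n = 1, 2, 3, ...:
  - {d_n} = {15 + 3/n : n ≥ 1}; the only limit point is 15
  - closure = {15 + 3/n : n ≥ 1} ∪ {15}
For the norm: a diagonal operator has ||D|| = sup_n |d_n|. Here d_n = 15 + 3/n is positive and decreasing, so sup_n |d_n| = d_1 = 15 + 3 = 18. So ||D|| = 18.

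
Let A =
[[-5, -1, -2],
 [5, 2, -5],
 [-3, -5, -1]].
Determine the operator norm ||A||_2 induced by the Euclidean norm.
||A||_2 ≈ 8.9759 (= sqrt(largest eigenvalue of A^T A))

||A||_2 = sigma_max(A) = sqrt(lambda_max(A^T A)). Form the symmetric matrix M = A^T A =
[[59, 30, -12],
 [30, 30, -3],
 [-12, -3, 30]].
Its characteristic polynomial (trace, sum of principal 2x2 minors, determinant of M give the coefficients) is
  p(λ) = det(λ I - M) = λ^3 - 119λ^2 + 3387λ - 23409.
No integer candidate from the rational root theorem (±divisors of 23409) is a root, so the roots are irrational. The cubic discriminant is Δ = 4276369872 > 0, so there are three distinct real roots. p(10) = -439 and p(11) = 780 have opposite signs, so a root lies in (10, 11); Newton's method refines it to λ ≈ 10.3439. p(28) = 83 and p(29) = -876 have opposite signs, so a root lies in (28, 29); Newton's method refines it to λ ≈ 28.0894. p(80) = -2049 and p(81) = 1620 have opposite signs, so a root lies in (80, 81); Newton's method refines it to λ ≈ 80.5667. Check (Vieta): the three roots sum to 119, matching tr M = 119.
So the eigenvalues of A^T A are ≈ 10.3439, 28.0894, 80.5667 (all ≥ 0, as they must be for A^T A). The largest is λ_max ≈ 80.5667, hence ||A||_2 = sqrt(λ_max) ≈ 8.9759.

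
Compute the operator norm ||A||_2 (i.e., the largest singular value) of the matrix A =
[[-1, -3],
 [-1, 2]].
||A||_2 = sqrt((15 + sqrt(125))/2) ≈ 3.618 (= sqrt(largest eigenvalue of A^T A))

||A||_2 = sigma_max(A) = sqrt(lambda_max(A^T A)). Form the symmetric matrix M = A^T A =
[[2, 1],
 [1, 13]].
Its characteristic polynomial (trace, determinant of M give the coefficients) is
  p(λ) = det(λ I - M) = λ^2 - 15λ + 25.
For λ^2 - 15λ + 25 the discriminant is 125. It is nonnegative but not a perfect square, so the roots are real and irrational: λ = (15 ± sqrt(125))/2 ≈ 13.0902, 1.9098.
So the eigenvalues of A^T A are ≈ 1.9098, 13.0902 (all ≥ 0, as they must be for A^T A). The largest is λ_max = (15 + sqrt(125))/2 ≈ 13.0902, hence ||A||_2 = sqrt(λ_max) = sqrt((15 + sqrt(125))/2) ≈ 3.618.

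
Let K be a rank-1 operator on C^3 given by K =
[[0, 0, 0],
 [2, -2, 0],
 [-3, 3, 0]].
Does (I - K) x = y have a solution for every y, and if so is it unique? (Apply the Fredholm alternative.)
(I - K) is invertible (det(I - K) = 3 ≠ 0), so for every y in C^3 the equation (I - K) x = y has a unique solution.

K has rank 1, so it is an outer product K = u v^T: every row of K is a multiple of one row vector. Reading off the entries, u = (0, 2, -3) and v = (1, -1, 0) (row i of K equals u_i·v^T). A rank-one matrix u v^T satisfies K u = u (v·u) and kills the (2)-dimensional subspace v^⊥, so its characteristic polynomial is lambda^2 (lambda - v·u) with v·u = tr K = -2. Hence the eigenvalues of I - K are 1 (multiplicity 2) and 1 - (-2) = 3, so det(I - K) = 3. (Direct check: I - K =
[[1, 0, 0],
 [-2, 3, 0],
 [3, -3, 1]]
has determinant 3.) The finite-dimensional Fredholm alternative says: either (I - K) is invertible, or ker(I - K) ≠ {0} and then range(I - K) = ker((I - K)^*)^⊥, with dim ker(I - K) = dim ker((I - K)^*). Since det(I - K) ≠ 0, 1 is not an eigenvalue of K and ker(I - K) = {0}, so we are in the first case: for every y there is a unique x = (I - K)^(-1) y. Explicitly, by the Sherman–Morrison formula, (I - u v^T)^(-1) = I + u v^T/(1 - v·u), i.e. (I - K)^(-1) = I + K/(3).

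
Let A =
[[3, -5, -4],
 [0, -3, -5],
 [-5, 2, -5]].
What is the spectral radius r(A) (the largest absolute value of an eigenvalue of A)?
r(A) ≈ 7.3884

The eigenvalues of A are the roots of its characteristic polynomial. With M = A (coefficients from the trace, the sum of principal 2x2 minors, and det A):
  p(λ) = det(λ I - M) = λ^3 + 5λ^2 - 19λ - 10.
No integer candidate from the rational root theorem (±divisors of 10) is a root, so the roots are irrational. The cubic discriminant is Δ = 55861 > 0, so there are three distinct real roots. p(-8) = -50 and p(-7) = 25 have opposite signs, so a root lies in (-8, -7); Newton's method refines it to λ ≈ -7.3884. p(-1) = 13 and p(0) = -10 have opposite signs, so a root lies in (-1, 0); Newton's method refines it to λ ≈ -0.473. p(2) = -20 and p(3) = 5 have opposite signs, so a root lies in (2, 3); Newton's method refines it to λ ≈ 2.8614. Check (Vieta): the three roots sum to -5, matching tr M = -5.
Thus the eigenvalues (to 4 decimals) are -7.3884 (modulus 7.3884); -0.473 (modulus 0.473); 2.8614 (modulus 2.8614). The spectral radius is the largest modulus: r(A) ≈ 7.3884. (Cross-check: r(A) ≤ ||A||_2 ≈ 8.9841; equality holds whenever A is normal, though it can also hold for some non-normal A.)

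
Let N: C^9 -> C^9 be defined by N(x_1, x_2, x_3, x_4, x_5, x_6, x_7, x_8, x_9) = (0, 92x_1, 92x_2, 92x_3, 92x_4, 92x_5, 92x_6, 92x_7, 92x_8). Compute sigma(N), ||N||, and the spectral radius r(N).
sigma(N) = {0}; ||N|| = 92; r(N) = 0. (N is nilpotent with N^9 = 0.)

On C^9, N is a strictly lower-triangular matrix with 92 on the subdiagonal and zeros elsewhere, so its characteristic polynomial is lambda^9 and every eigenvalue is 0: sigma(N) = {0}. For the operator norm, N e_i = 92e_{i+1} for i = 1, ..., 8 and N e_9 = 0, so the singular values of N are 92 (with multiplicity 8) and 0; hence ||N|| = 92. The spectral radius r(N) = max|lambda| = 0. Note ||N|| > r(N) — characteristic of non-normal nilpotent operators. Indeed N^9 = 0.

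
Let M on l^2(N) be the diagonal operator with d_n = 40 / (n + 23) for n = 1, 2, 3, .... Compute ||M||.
||M|| = 5/3 (attained at n = 1)

For M diagonal, ||M|| = sup_n |d_n| = sup_n 40/(n + 23). This is positive and strictly decreasing in n, so the supremum is attained at n = 1: d_1 = 40/(1 + 23) = 5/3. Hence ||M|| = 5/3.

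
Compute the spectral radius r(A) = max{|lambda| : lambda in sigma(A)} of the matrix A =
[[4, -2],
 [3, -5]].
r(A) = (1 + sqrt(57))/2 ≈ 4.2749

The eigenvalues of A are the roots of its characteristic polynomial. With M = A (coefficients from the trace and determinant):
  p(λ) = det(λ I - M) = λ^2 + λ - 14.
For λ^2 + λ - 14 the discriminant is 57. It is nonnegative but not a perfect square, so the roots are real and irrational: λ = (-1 ± sqrt(57))/2 ≈ 3.2749, -4.2749.
Thus the eigenvalues (to 4 decimals) are 3.2749 (modulus 3.2749); -4.2749 (modulus 4.2749). The spectral radius is the largest modulus: r(A) = (1 + sqrt(57))/2 ≈ 4.2749. (Cross-check: r(A) ≤ ||A||_2 ≈ 7.0772; equality holds whenever A is normal, though it can also hold for some non-normal A.)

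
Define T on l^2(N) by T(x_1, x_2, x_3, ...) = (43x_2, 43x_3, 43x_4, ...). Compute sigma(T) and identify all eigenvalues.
sigma(T) = closed disk {z in C : |z| ≤ 43}; sigma_p(T) = open disk {z in C : |z| < 43}

Note T = 43·V where V is the unit left shift (V x)_k = x_{k+1}; so sigma(T) = 43·sigma(V) and ||T|| = 43||V||. ||T x||^2 = 1849sum_{k≥2} |x_k|^2 ≤ 1849||x||^2, with equality on {x : x_1 = 0}, so ||T|| = 43. For any lambda with |lambda| < 43, set r = lambda/43 (|r| < 1); the vector x = (1, r, r^2, ...) is in l^2 and satisfies T x = 43(r, r^2, ...) = lambda x, so lambda is an eigenvalue. On the boundary |lambda| = 43 the geometric series diverges, so no l^2 eigenvector exists, but these lambda lie in the approximate point spectrum. Hence sigma(T) is the closed disk of radius 43 and sigma_p(T) is the open disk.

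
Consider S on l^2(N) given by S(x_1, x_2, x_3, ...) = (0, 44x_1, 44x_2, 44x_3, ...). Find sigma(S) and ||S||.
sigma(S) = closed disk {z in C : |z| ≤ 44}; ||S|| = 44

Note S = 44·U where U is the unit right shift (U x)_k = x_{k-1} (with x_0 := 0); so ||S|| = 44||U|| and sigma(S) = 44·sigma(U). ||S x||^2 = sum_{k≥1} |44x_k|^2 = 1936||x||^2, so ||S|| = 44 and sigma(S) ⊂ {|z| ≤ 44}. For any |lambda| < 44, the equation (S - lambda I) x = 0 forces x_1 = 0, then 44x_k = lambda x_{k+1} ⇒ x = 0, so S has no eigenvalues. But (S - lambda I) is not surjective for |lambda| < 44: solving (S - lambda I) x = e_1 would require x_n proportional to (lambda/44)^(-n), which is not in l^2. So every |lambda| < 44 lies in the residual spectrum. The boundary |lambda| = 44 is in the approximate point spectrum (the spectrum is closed). Hence sigma(S) is the closed disk of radius 44.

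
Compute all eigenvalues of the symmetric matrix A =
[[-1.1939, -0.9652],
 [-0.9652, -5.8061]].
sigma(A) ≈ {-6, -1}

A is real symmetric, so its spectrum consists of real eigenvalues. Expanding the characteristic polynomial of the displayed matrix gives
  det(λ I - A) = p(λ) = λ^2 + (7)λ + (6).
Solving p(λ) = 0 yields eigenvalues ≈ -6, -1. (A is shown rounded to 4 decimals, so these recover the underlying integer eigenvalues to within that precision.)
Verification: the trace of A = -7 equals the sum of eigenvalues -7, and det(A) ≈ 6.0003 matches the eigenvalue product 6.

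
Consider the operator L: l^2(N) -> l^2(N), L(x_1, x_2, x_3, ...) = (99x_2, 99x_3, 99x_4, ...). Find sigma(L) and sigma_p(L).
sigma(L) = closed disk {z in C : |z| ≤ 99}; sigma_p(L) = open disk {z in C : |z| < 99}

Note L = 99·V where V is the unit left shift (V x)_k = x_{k+1}; so sigma(L) = 99·sigma(V) and ||L|| = 99||V||. ||L x||^2 = 9801sum_{k≥2} |x_k|^2 ≤ 9801||x||^2, with equality on {x : x_1 = 0}, so ||L|| = 99. For any lambda with |lambda| < 99, set r = lambda/99 (|r| < 1); the vector x = (1, r, r^2, ...) is in l^2 and satisfies L x = 99(r, r^2, ...) = lambda x, so lambda is an eigenvalue. On the boundary |lambda| = 99 the geometric series diverges, so no l^2 eigenvector exists, but these lambda lie in the approximate point spectrum. Hence sigma(L) is the closed disk of radius 99 and sigma_p(L) is the open disk.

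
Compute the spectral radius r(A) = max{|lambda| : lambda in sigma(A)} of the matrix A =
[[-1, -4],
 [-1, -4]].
r(A) = 5

The eigenvalues of A are the roots of its characteristic polynomial. With M = A (coefficients from the trace and determinant):
  p(λ) = det(λ I - M) = λ^2 + 5λ.
For λ^2 + 5λ the discriminant is 25. It is a perfect square (5^2), so the roots are rational: λ = (-5 ± 5)/2 = 0, -5.
Thus the eigenvalues (to 4 decimals) are 0 (modulus 0); -5 (modulus 5). The spectral radius is the largest modulus: r(A) = 5. (Cross-check: r(A) ≤ ||A||_2 ≈ 5.831; equality holds whenever A is normal, though it can also hold for some non-normal A.)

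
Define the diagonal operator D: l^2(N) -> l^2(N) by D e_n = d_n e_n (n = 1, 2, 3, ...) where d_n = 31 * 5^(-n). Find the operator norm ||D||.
||D|| = 31/5 (attained at n = 1)

For D diagonal, ||D|| = sup_n |d_n|. The sequence d_n = 31 * 5^(-n) is positive and strictly decreasing (ratio 5^(-1) < 1), so the supremum is d_1 = 31/5. Hence ||D|| = 31/5.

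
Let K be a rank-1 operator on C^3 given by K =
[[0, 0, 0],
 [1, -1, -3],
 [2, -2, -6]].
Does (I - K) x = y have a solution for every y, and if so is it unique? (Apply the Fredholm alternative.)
(I - K) is invertible (det(I - K) = 8 ≠ 0), so for every y in C^3 the equation (I - K) x = y has a unique solution.

K has rank 1, so it is an outer product K = u v^T: every row of K is a multiple of one row vector. Reading off the entries, u = (0, -1, -2) and v = (-1, 1, 3) (row i of K equals u_i·v^T). A rank-one matrix u v^T satisfies K u = u (v·u) and kills the (2)-dimensional subspace v^⊥, so its characteristic polynomial is lambda^2 (lambda - v·u) with v·u = tr K = -7. Hence the eigenvalues of I - K are 1 (multiplicity 2) and 1 - (-7) = 8, so det(I - K) = 8. (Direct check: I - K =
[[1, 0, 0],
 [-1, 2, 3],
 [-2, 2, 7]]
has determinant 8.) The finite-dimensional Fredholm alternative says: either (I - K) is invertible, or ker(I - K) ≠ {0} and then range(I - K) = ker((I - K)^*)^⊥, with dim ker(I - K) = dim ker((I - K)^*). Since det(I - K) ≠ 0, 1 is not an eigenvalue of K and ker(I - K) = {0}, so we are in the first case: for every y there is a unique x = (I - K)^(-1) y. Explicitly, by the Sherman–Morrison formula, (I - u v^T)^(-1) = I + u v^T/(1 - v·u), i.e. (I - K)^(-1) = I + K/(8).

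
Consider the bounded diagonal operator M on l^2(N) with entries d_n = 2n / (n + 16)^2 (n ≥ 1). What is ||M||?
||M|| = 1/32 (attained at n = 16)

For M diagonal, ||M|| = sup_n |d_n|. Treat f(x) = 2x / (x + 16)^2 for real x > 0. By the quotient rule, f'(x) = 2(16 - x)/(x + 16)^3, which is positive for x < 16 and negative for x > 16. So f has a unique maximum at x = 16, and since 16 is a positive integer, the supremum over n ≥ 1 is attained at n = 16: d_16 = 2·16/(16 + 16)^2 = 2·16/1024 = 1/32. Hence ||M|| = 1/32.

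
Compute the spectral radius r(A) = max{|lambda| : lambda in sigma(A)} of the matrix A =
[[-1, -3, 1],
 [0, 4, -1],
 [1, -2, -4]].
r(A) ≈ 4.4254

The eigenvalues of A are the roots of its characteristic polynomial. With M = A (coefficients from the trace, the sum of principal 2x2 minors, and det A):
  p(λ) = det(λ I - M) = λ^3 + λ^2 - 19λ - 17.
No integer candidate from the rational root theorem (±divisors of 17) is a root, so the roots are irrational. The cubic discriminant is Δ = 25876 > 0, so there are three distinct real roots. p(-5) = -22 and p(-4) = 11 have opposite signs, so a root lies in (-5, -4); Newton's method refines it to λ ≈ -4.4254. p(-1) = 2 and p(0) = -17 have opposite signs, so a root lies in (-1, 0); Newton's method refines it to λ ≈ -0.8902. p(4) = -13 and p(5) = 38 have opposite signs, so a root lies in (4, 5); Newton's method refines it to λ ≈ 4.3155. Check (Vieta): the three roots sum to -1, matching tr M = -1.
Thus the eigenvalues (to 4 decimals) are -4.4254 (modulus 4.4254); -0.8902 (modulus 0.8902); 4.3155 (modulus 4.3155). The spectral radius is the largest modulus: r(A) ≈ 4.4254. (Cross-check: r(A) ≤ ||A||_2 ≈ 5.3946; equality holds whenever A is normal, though it can also hold for some non-normal A.)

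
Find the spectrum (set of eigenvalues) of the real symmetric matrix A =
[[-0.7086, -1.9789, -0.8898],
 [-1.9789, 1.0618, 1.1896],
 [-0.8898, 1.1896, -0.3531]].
sigma(A) ≈ {-2, -1, 3}

A is real symmetric, so its spectrum consists of real eigenvalues. Expanding the characteristic polynomial of the displayed matrix gives
  det(λ I - A) = p(λ) = λ^3 + (0)λ^2 + (-7)λ + (-6).
Solving p(λ) = 0 yields eigenvalues ≈ -2, -1, 3. (A is shown rounded to 4 decimals, so these recover the underlying integer eigenvalues to within that precision.)
Verification: the trace of A = 0 equals the sum of eigenvalues 0, and det(A) ≈ 5.9999 matches the eigenvalue product 6.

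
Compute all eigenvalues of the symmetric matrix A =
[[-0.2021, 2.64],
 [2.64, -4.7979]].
sigma(A) ≈ {-6, 1}

A is real symmetric, so its spectrum consists of real eigenvalues. Expanding the characteristic polynomial of the displayed matrix gives
  det(λ I - A) = p(λ) = λ^2 + (5)λ + (-6).
Solving p(λ) = 0 yields eigenvalues ≈ -6, 1. (A is shown rounded to 4 decimals, so these recover the underlying integer eigenvalues to within that precision.)
Verification: the trace of A = -5 equals the sum of eigenvalues -5, and det(A) ≈ -5.9999 matches the eigenvalue product -6.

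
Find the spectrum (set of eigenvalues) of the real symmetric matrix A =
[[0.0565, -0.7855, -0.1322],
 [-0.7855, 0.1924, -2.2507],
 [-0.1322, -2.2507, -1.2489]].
sigma(A) ≈ {-3, 0, 2}

A is real symmetric, so its spectrum consists of real eigenvalues. Expanding the characteristic polynomial of the displayed matrix gives
  det(λ I - A) = p(λ) = λ^3 + (1)λ^2 + (-6)λ + (0).
Solving p(λ) = 0 yields eigenvalues ≈ -3, 0, 2. (A is shown rounded to 4 decimals, so these recover the underlying integer eigenvalues to within that precision.)
Verification: the trace of A = -1 equals the sum of eigenvalues -1, and det(A) ≈ -0.0000 matches the eigenvalue product 0.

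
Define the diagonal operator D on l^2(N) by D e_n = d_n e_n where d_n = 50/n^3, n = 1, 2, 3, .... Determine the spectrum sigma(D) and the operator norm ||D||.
sigma(D) = {50/n^3 : n ≥ 1} ∪ {0}; ||D|| = 50

A bounded diagonal operator on l^2 with diagonal entries d_n has spectrum equal to the closure of {d_n : n ≥ 1}: every d_n is an eigenvalue (with eigenvector e_n), so {d_n} ⊂ sigma(D); the spectrum is closed, so its closure is too; and for lambda not in the closure, (D - lambda I) has bounded inverse (the diagonal entries 1/(d_n - lambda) are bounded). For our sequence d_n = 50/n^3, n = 1, 2, 3, ...:
  - {d_n} = {50/n^3 : n ≥ 1}; the only limit point is 0
  - closure = {50/n^3 : n ≥ 1} ∪ {0}
For the norm: a diagonal operator has ||D|| = sup_n |d_n|. Here d_n = 50/n^3 is positive and decreasing, so sup_n |d_n| = d_1 = 50. So ||D|| = 50.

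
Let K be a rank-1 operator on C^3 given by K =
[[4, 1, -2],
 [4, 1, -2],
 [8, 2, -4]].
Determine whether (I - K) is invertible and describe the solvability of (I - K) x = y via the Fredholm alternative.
(I - K) is singular (det(I - K) = 0, i.e. 1 ∈ sigma(K)). (I - K) x = y is solvable iff y ⊥ ker((I - K)^*) = span{(4, 1, -2)}, i.e. iff 4y_1 + y_2 - 2y_3 = 0. When solvable, the solutions are x = y + c·(1, 1, 2), c arbitrary (ker(I - K) = span{(1, 1, 2)}, dimension 1).

K has rank 1, so it is an outer product K = u v^T: every row of K is a multiple of one row vector. Reading off the entries, u = (1, 1, 2) and v = (4, 1, -2) (row i of K equals u_i·v^T). A rank-one matrix u v^T satisfies K u = u (v·u) and kills the (2)-dimensional subspace v^⊥, so its characteristic polynomial is lambda^2 (lambda - v·u) with v·u = tr K = 1. Hence the eigenvalues of I - K are 1 (multiplicity 2) and 1 - (1) = 0, so det(I - K) = 0. (Direct check: I - K =
[[-3, -1, 2],
 [-4, 0, 2],
 [-8, -2, 5]]
has determinant 0.) So 1 is an eigenvalue of K and (I - K) is not invertible. The finite-dimensional Fredholm alternative says: either (I - K) is invertible, or ker(I - K) ≠ {0} and then range(I - K) = ker((I - K)^*)^⊥, with dim ker(I - K) = dim ker((I - K)^*). We are in the second case, so we need both kernels. Kernel of I - K: (I - K) u = u - u (v·u) = u - u = 0, so ker(I - K) = span{u} = span{(1, 1, 2)} (it is exactly 1-dimensional because rank(I - K) = 2). Kernel of the adjoint: K is real, so (I - K)^* = I - K^T = I - v u^T, and (I - v u^T) v = v - v (u·v) = 0; hence ker((I - K)^*) = span{v} = span{(4, 1, -2)}. Therefore (I - K) x = y is solvable iff <y, v> = 0, i.e. iff 4y_1 + y_2 - 2y_3 = 0. When this holds, K y = u (v·y) = 0, so (I - K) y = y and x = y is a particular solution; the full solution set is the line x = y + c·u = y + c·(1, 1, 2), c ∈ C.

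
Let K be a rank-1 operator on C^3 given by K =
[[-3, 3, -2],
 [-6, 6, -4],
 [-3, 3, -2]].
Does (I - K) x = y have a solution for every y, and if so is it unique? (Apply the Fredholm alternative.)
(I - K) is singular (det(I - K) = 0, i.e. 1 ∈ sigma(K)). (I - K) x = y is solvable iff y ⊥ ker((I - K)^*) = span{(-3, 3, -2)}, i.e. iff -3y_1 + 3y_2 - 2y_3 = 0. When solvable, the solutions are x = y + c·(1, 2, 1), c arbitrary (ker(I - K) = span{(1, 2, 1)}, dimension 1).

K has rank 1, so it is an outer product K = u v^T: every row of K is a multiple of one row vector. Reading off the entries, u = (1, 2, 1) and v = (-3, 3, -2) (row i of K equals u_i·v^T). A rank-one matrix u v^T satisfies K u = u (v·u) and kills the (2)-dimensional subspace v^⊥, so its characteristic polynomial is lambda^2 (lambda - v·u) with v·u = tr K = 1. Hence the eigenvalues of I - K are 1 (multiplicity 2) and 1 - (1) = 0, so det(I - K) = 0. (Direct check: I - K =
[[4, -3, 2],
 [6, -5, 4],
 [3, -3, 3]]
has determinant 0.) So 1 is an eigenvalue of K and (I - K) is not invertible. The finite-dimensional Fredholm alternative says: either (I - K) is invertible, or ker(I - K) ≠ {0} and then range(I - K) = ker((I - K)^*)^⊥, with dim ker(I - K) = dim ker((I - K)^*). We are in the second case, so we need both kernels. Kernel of I - K: (I - K) u = u - u (v·u) = u - u = 0, so ker(I - K) = span{u} = span{(1, 2, 1)} (it is exactly 1-dimensional because rank(I - K) = 2). Kernel of the adjoint: K is real, so (I - K)^* = I - K^T = I - v u^T, and (I - v u^T) v = v - v (u·v) = 0; hence ker((I - K)^*) = span{v} = span{(-3, 3, -2)}. Therefore (I - K) x = y is solvable iff <y, v> = 0, i.e. iff -3y_1 + 3y_2 - 2y_3 = 0. When this holds, K y = u (v·y) = 0, so (I - K) y = y and x = y is a particular solution; the full solution set is the line x = y + c·u = y + c·(1, 2, 1), c ∈ C.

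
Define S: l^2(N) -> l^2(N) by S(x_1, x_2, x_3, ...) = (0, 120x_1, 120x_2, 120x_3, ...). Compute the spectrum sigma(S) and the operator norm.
sigma(S) = closed disk {z in C : |z| ≤ 120}; ||S|| = 120

Note S = 120·U where U is the unit right shift (U x)_k = x_{k-1} (with x_0 := 0); so ||S|| = 120||U|| and sigma(S) = 120·sigma(U). ||S x||^2 = sum_{k≥1} |120x_k|^2 = 14400||x||^2, so ||S|| = 120 and sigma(S) ⊂ {|z| ≤ 120}. For any |lambda| < 120, the equation (S - lambda I) x = 0 forces x_1 = 0, then 120x_k = lambda x_{k+1} ⇒ x = 0, so S has no eigenvalues. But (S - lambda I) is not surjective for |lambda| < 120: solving (S - lambda I) x = e_1 would require x_n proportional to (lambda/120)^(-n), which is not in l^2. So every |lambda| < 120 lies in the residual spectrum. The boundary |lambda| = 120 is in the approximate point spectrum (the spectrum is closed). Hence sigma(S) is the closed disk of radius 120.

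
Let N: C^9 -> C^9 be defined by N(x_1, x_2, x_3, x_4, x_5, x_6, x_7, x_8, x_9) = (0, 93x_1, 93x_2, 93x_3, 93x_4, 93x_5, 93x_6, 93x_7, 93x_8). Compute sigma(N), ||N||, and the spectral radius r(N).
sigma(N) = {0}; ||N|| = 93; r(N) = 0. (N is nilpotent with N^9 = 0.)

On C^9, N is a strictly lower-triangular matrix with 93 on the subdiagonal and zeros elsewhere, so its characteristic polynomial is lambda^9 and every eigenvalue is 0: sigma(N) = {0}. For the operator norm, N e_i = 93e_{i+1} for i = 1, ..., 8 and N e_9 = 0, so the singular values of N are 93 (with multiplicity 8) and 0; hence ||N|| = 93. The spectral radius r(N) = max|lambda| = 0. Note ||N|| > r(N) — characteristic of non-normal nilpotent operators. Indeed N^9 = 0.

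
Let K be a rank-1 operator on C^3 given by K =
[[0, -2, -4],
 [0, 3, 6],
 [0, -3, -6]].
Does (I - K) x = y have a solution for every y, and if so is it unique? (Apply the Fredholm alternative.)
(I - K) is invertible (det(I - K) = 4 ≠ 0), so for every y in C^3 the equation (I - K) x = y has a unique solution.

K has rank 1, so it is an outer product K = u v^T: every row of K is a multiple of one row vector. Reading off the entries, u = (2, -3, 3) and v = (0, -1, -2) (row i of K equals u_i·v^T). A rank-one matrix u v^T satisfies K u = u (v·u) and kills the (2)-dimensional subspace v^⊥, so its characteristic polynomial is lambda^2 (lambda - v·u) with v·u = tr K = -3. Hence the eigenvalues of I - K are 1 (multiplicity 2) and 1 - (-3) = 4, so det(I - K) = 4. (Direct check: I - K =
[[1, 2, 4],
 [0, -2, -6],
 [0, 3, 7]]
has determinant 4.) The finite-dimensional Fredholm alternative says: either (I - K) is invertible, or ker(I - K) ≠ {0} and then range(I - K) = ker((I - K)^*)^⊥, with dim ker(I - K) = dim ker((I - K)^*). Since det(I - K) ≠ 0, 1 is not an eigenvalue of K and ker(I - K) = {0}, so we are in the first case: for every y there is a unique x = (I - K)^(-1) y. Explicitly, by the Sherman–Morrison formula, (I - u v^T)^(-1) = I + u v^T/(1 - v·u), i.e. (I - K)^(-1) = I + K/(4).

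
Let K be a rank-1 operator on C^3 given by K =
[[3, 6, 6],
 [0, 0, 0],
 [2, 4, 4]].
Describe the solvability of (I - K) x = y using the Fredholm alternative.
(I - K) is invertible (det(I - K) = -6 ≠ 0), so for every y in C^3 the equation (I - K) x = y has a unique solution.

K has rank 1, so it is an outer product K = u v^T: every row of K is a multiple of one row vector. Reading off the entries, u = (3, 0, 2) and v = (1, 2, 2) (row i of K equals u_i·v^T). A rank-one matrix u v^T satisfies K u = u (v·u) and kills the (2)-dimensional subspace v^⊥, so its characteristic polynomial is lambda^2 (lambda - v·u) with v·u = tr K = 7. Hence the eigenvalues of I - K are 1 (multiplicity 2) and 1 - (7) = -6, so det(I - K) = -6. (Direct check: I - K =
[[-2, -6, -6],
 [0, 1, 0],
 [-2, -4, -3]]
has determinant -6.) The finite-dimensional Fredholm alternative says: either (I - K) is invertible, or ker(I - K) ≠ {0} and then range(I - K) = ker((I - K)^*)^⊥, with dim ker(I - K) = dim ker((I - K)^*). Since det(I - K) ≠ 0, 1 is not an eigenvalue of K and ker(I - K) = {0}, so we are in the first case: for every y there is a unique x = (I - K)^(-1) y. Explicitly, by the Sherman–Morrison formula, (I - u v^T)^(-1) = I + u v^T/(1 - v·u), i.e. (I - K)^(-1) = I + K/(-6).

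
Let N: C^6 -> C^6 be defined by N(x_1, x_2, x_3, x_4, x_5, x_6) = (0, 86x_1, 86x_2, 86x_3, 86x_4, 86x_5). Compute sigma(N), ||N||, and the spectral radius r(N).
sigma(N) = {0}; ||N|| = 86; r(N) = 0. (N is nilpotent with N^6 = 0.)

On C^6, N is a strictly lower-triangular matrix with 86 on the subdiagonal and zeros elsewhere, so its characteristic polynomial is lambda^6 and every eigenvalue is 0: sigma(N) = {0}. For the operator norm, N e_i = 86e_{i+1} for i = 1, ..., 5 and N e_6 = 0, so the singular values of N are 86 (with multiplicity 5) and 0; hence ||N|| = 86. The spectral radius r(N) = max|lambda| = 0. Note ||N|| > r(N) — characteristic of non-normal nilpotent operators. Indeed N^6 = 0.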